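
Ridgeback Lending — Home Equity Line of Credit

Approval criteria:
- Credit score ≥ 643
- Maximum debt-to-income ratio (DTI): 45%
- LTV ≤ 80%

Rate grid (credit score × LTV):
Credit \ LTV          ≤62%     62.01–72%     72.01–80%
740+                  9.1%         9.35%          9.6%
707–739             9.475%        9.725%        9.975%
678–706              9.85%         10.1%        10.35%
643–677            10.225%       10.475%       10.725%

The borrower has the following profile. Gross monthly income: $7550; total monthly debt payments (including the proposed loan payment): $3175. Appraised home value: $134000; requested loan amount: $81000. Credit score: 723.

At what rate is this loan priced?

Credit score 723 ≥ 643; Debt-to-income = 3,175/7,550 = 42.1% — meets 45% limit
LTV = 81,000/134,000 = 60.4% ≤ 80%
Row: 723 falls in 707–739. Column: 60.4% falls in ≤62%. Rate = 9.475%.

9.475%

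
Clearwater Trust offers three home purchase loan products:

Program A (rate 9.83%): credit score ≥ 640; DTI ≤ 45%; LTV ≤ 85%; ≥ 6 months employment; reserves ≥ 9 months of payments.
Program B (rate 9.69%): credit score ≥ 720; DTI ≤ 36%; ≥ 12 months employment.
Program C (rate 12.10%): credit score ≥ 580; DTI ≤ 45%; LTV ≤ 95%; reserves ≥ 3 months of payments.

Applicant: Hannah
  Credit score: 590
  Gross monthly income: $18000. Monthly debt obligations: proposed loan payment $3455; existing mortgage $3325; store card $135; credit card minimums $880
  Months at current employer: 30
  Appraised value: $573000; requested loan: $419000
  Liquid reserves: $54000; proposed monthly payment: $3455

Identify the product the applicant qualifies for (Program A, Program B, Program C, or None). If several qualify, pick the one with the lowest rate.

Total debts = (3,455 + 3,325 + 135 + 880) = 7,795; DTI = 7,795/18,000 = 43.3%.
LTV = 419,000/573,000 = 73.1%.
Reserves = 54,000/3,455 = 15.6 months.
Program A: score 590 < 640; DTI 43.3% ≤ 45%; LTV 73.1% ≤ 85%; employment 30 ≥ 6 mo; reserves 15.6 ≥ 9 mo → does not qualify.
Program B: score 590 < 720; DTI 43.3% > 36%; employment 30 ≥ 12 mo → does not qualify.
Program C: score 590 ≥ 580; DTI 43.3% ≤ 45%; LTV 73.1% ≤ 95%; reserves 15.6 ≥ 3 mo → qualifies.

Program C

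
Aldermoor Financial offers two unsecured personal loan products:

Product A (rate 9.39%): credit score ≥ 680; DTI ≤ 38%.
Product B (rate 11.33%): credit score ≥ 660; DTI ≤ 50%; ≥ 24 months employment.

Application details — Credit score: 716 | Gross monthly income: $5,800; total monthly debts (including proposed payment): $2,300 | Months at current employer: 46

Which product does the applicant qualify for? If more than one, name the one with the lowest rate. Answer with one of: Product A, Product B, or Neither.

Product B

DTI = 2,300/5,800 = 39.7%.
Product A: score 716 ≥ 680; DTI 39.7% > 38% → does not qualify.
Product B: score 716 ≥ 660; DTI 39.7% ≤ 50%; employment 46 ≥ 24 mo → qualifies.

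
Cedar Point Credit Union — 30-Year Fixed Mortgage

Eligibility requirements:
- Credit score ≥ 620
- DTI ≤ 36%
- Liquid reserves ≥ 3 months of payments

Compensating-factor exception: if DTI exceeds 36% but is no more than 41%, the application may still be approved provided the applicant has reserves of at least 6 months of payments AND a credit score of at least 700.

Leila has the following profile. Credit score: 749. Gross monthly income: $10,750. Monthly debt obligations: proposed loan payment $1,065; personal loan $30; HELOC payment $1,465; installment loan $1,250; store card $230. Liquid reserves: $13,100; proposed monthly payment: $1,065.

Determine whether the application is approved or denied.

Approved

Credit score 749 ≥ 620 (meets base)
Total debts = (1,065 + 30 + 1,465 + 1,250 + 230) = 4,040. DTI = 4,040/10,750 = 37.6% > 36% — standard DTI limit exceeded.
Reserves: 13,100 ÷ 1,065 = 12.3 months (meets 3-month minimum)
37.6% falls in the override range (36%–41%), so the compensating-factor test applies.
Override check — reserves: 12.3 mo (ok); score: 749 (ok).
Both compensating conditions met → exception applies.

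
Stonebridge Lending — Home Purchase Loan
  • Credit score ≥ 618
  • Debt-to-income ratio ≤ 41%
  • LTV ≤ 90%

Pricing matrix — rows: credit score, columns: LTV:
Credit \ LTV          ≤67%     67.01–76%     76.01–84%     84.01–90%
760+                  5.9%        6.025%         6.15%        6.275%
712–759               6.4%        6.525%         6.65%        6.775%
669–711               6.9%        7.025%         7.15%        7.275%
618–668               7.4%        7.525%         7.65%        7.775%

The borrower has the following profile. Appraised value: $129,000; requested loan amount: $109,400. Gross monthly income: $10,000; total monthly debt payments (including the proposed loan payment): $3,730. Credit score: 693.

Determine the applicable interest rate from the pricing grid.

Credit score 693 ≥ 618; DTI: 3,730 ÷ 10,000 = 37.3%, within the 41% cap
LTV: 109,400 ÷ 129,000 = 84.8%, within 90% cap
Credit 693 → row 669–711; LTV 84.8% → column 84.01–90%. Grid cell → 7.275%.

7.275%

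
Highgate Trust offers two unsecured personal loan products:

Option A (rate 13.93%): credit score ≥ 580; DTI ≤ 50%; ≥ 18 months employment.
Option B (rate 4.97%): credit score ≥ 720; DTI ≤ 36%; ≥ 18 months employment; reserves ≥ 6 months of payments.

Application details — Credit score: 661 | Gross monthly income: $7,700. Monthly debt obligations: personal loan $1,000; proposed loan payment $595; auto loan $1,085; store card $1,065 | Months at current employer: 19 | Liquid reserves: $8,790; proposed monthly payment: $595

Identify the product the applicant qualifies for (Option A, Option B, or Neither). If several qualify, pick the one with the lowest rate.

Option A

Total debts = (1,000 + 595 + 1,085 + 1,065) = 3,745; DTI = 3,745/7,700 = 48.6%.
Reserves = 8,790/595 = 14.8 months.
Option A: score 661 ≥ 580; DTI 48.6% ≤ 50%; employment 19 ≥ 18 mo → qualifies.
Option B: score 661 < 720; DTI 48.6% > 36%; employment 19 ≥ 18 mo; reserves 14.8 ≥ 6 mo → does not qualify.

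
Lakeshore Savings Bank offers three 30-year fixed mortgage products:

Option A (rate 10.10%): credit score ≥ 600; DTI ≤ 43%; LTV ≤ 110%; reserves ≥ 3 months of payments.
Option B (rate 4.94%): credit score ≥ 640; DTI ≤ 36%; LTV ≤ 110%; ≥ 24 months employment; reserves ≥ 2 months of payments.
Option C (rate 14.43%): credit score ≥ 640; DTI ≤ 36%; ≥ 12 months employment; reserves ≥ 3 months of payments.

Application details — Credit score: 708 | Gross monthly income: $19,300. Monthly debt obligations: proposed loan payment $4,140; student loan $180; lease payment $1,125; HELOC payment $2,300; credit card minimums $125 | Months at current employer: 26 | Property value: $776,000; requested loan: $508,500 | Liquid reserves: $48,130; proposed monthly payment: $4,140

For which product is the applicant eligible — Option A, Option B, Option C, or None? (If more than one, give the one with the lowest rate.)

Total debts = (4,140 + 180 + 1,125 + 2,300 + 125) = 7,870; DTI = 7,870/19,300 = 40.8%.
LTV = 508,500/776,000 = 65.5%.
Reserves = 48,130/4,140 = 11.6 months.
Option A: score 708 ≥ 600; DTI 40.8% ≤ 43%; LTV 65.5% ≤ 110%; reserves 11.6 ≥ 3 mo → qualifies.
Option B: score 708 ≥ 640; DTI 40.8% > 36%; LTV 65.5% ≤ 110%; employment 26 ≥ 24 mo; reserves 11.6 ≥ 2 mo → does not qualify.
Option C: score 708 ≥ 640; DTI 40.8% > 36%; employment 26 ≥ 12 mo; reserves 11.6 ≥ 3 mo → does not qualify.

Option A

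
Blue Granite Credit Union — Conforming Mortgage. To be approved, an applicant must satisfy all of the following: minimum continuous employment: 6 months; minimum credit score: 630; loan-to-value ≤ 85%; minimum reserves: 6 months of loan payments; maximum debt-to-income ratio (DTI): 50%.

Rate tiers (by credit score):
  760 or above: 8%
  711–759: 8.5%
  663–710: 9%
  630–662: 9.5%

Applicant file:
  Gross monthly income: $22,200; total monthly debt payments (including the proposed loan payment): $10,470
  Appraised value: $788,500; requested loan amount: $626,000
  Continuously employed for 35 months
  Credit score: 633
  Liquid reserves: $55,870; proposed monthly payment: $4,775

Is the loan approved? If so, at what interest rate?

Approved at 9.5%

Credit score 633 ≥ 630 (meets minimum)
Loan-to-value = 626,000/788,500 = 79.4% — pass (85% max)
Liquid reserves cover 55,870/4,775 = 11.7 months — ≥ 6 required
Debt-to-income = 10,470/22,200 = 47.2% — meets 50% limit
Employment 35 ≥ 6 months
All requirements met. Score 633 falls in the 630–662 tier → 9.5%.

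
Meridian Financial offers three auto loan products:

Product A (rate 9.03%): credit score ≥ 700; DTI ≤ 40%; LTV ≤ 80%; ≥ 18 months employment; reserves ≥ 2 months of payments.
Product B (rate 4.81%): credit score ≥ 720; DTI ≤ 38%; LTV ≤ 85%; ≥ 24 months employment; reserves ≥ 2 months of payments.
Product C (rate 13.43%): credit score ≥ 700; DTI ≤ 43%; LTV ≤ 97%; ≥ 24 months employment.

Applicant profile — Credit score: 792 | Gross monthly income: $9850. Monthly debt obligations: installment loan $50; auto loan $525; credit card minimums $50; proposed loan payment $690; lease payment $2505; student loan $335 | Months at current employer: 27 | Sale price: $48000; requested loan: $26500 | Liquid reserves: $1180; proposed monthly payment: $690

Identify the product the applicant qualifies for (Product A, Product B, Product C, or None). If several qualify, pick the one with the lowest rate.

Total debts = (50 + 525 + 50 + 690 + 2,505 + 335) = 4,155; DTI = 4,155/9,850 = 42.2%.
LTV = 26,500/48,000 = 55.2%.
Reserves = 1,180/690 = 1.7 months.
Product A: score 792 ≥ 700; DTI 42.2% > 40%; LTV 55.2% ≤ 80%; employment 27 ≥ 18 mo; reserves 1.7 < 2 mo → does not qualify.
Product B: score 792 ≥ 720; DTI 42.2% > 38%; LTV 55.2% ≤ 85%; employment 27 ≥ 24 mo; reserves 1.7 < 2 mo → does not qualify.
Product C: score 792 ≥ 700; DTI 42.2% ≤ 43%; LTV 55.2% ≤ 97%; employment 27 ≥ 24 mo → qualifies.

Product C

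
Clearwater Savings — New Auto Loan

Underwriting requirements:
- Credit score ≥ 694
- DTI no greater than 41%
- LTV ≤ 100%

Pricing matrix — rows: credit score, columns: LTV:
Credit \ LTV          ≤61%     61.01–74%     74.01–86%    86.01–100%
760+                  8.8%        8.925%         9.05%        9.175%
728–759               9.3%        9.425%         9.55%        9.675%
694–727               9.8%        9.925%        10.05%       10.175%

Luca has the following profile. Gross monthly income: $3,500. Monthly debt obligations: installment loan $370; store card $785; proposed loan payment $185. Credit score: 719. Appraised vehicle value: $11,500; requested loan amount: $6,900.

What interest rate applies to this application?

Credit score 719 ≥ 694; Total monthly debts = (370 + 785 + 185) = 1,340. DTI: 1,340 ÷ 3,500 = 38.3%, within the 41% cap
LTV: 6,900 ÷ 11,500 = 60%, within 100% cap
Score 719 is in the 694–727 band; LTV 60% is in the ≤61% band → 9.8%.

9.8%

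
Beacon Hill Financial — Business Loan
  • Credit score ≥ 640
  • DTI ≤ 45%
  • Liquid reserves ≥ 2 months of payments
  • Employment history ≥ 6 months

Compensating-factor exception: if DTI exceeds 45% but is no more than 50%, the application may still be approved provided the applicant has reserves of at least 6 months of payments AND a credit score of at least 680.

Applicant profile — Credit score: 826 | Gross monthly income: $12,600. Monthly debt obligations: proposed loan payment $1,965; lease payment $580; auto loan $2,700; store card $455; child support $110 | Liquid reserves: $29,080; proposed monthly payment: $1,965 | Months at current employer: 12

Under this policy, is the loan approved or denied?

Approved

Credit score 826 ≥ 640 (meets base)
Total debts = (1,965 + 580 + 2,700 + 455 + 110) = 5,810. DTI = 5,810/12,600 = 46.1% > 45% — standard DTI limit exceeded.
Liquid reserves cover 29,080/1,965 = 14.8 months — ≥ 2 required
Employment 12 ≥ 6 months
DTI 46.1% is within the 45%–50% exception band; checking compensating factors.
Reserves 14.8 ≥ 6 months; credit score 826 ≥ 680.
Both compensating conditions met → exception applies.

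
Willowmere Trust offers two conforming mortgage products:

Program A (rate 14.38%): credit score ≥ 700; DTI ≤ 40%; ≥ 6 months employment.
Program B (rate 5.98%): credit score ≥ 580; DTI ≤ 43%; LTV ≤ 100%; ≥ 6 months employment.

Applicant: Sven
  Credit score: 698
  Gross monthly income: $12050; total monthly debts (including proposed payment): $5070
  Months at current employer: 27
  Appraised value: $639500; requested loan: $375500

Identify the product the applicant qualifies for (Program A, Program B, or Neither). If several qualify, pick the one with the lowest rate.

Program B

DTI = 5,070/12,050 = 42.1%.
LTV = 375,500/639,500 = 58.7%.
Program A: score 698 < 700; DTI 42.1% > 40%; employment 27 ≥ 6 mo → does not qualify.
Program B: score 698 ≥ 580; DTI 42.1% ≤ 43%; LTV 58.7% ≤ 100%; employment 27 ≥ 6 mo → qualifies.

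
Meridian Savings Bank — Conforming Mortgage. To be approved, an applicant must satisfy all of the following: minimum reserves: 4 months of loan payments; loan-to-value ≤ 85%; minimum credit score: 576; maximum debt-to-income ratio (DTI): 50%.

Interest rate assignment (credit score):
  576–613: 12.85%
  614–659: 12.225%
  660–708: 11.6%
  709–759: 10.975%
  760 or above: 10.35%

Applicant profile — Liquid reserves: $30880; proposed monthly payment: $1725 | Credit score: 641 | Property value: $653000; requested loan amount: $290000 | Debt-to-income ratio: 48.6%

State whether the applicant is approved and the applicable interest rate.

Approved at 12.225%

Credit score 641 ≥ 576 (meets minimum)
LTV = 290,000/653,000 = 44.4% ≤ 85%
Reserves: 30,880 ÷ 1,725 = 17.9 months (meets 4-month minimum)
Debt-to-income 48.6% vs 50% cap — pass
All requirements met. Score 641 falls in the 614–659 tier → 12.225%.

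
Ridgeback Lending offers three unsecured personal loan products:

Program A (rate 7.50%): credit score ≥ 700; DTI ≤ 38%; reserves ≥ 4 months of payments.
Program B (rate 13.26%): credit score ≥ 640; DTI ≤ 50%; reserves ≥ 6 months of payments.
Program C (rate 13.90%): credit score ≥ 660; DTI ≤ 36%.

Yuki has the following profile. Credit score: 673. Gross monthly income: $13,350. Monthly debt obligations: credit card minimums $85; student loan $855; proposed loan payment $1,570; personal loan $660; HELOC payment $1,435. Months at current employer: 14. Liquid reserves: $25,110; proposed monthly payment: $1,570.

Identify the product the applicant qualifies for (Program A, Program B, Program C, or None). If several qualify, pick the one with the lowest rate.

Total debts = (85 + 855 + 1,570 + 660 + 1,435) = 4,605; DTI = 4,605/13,350 = 34.5%.
Reserves = 25,110/1,570 = 16.0 months.
Program A: score 673 < 700; DTI 34.5% ≤ 38%; reserves 16.0 ≥ 4 mo → does not qualify.
Program B: score 673 ≥ 640; DTI 34.5% ≤ 50%; reserves 16.0 ≥ 6 mo → qualifies.
Program C: score 673 ≥ 660; DTI 34.5% ≤ 36% → qualifies.
Qualifying: Program B, Program C. Lowest rate is 13.26% → Program B.

Program B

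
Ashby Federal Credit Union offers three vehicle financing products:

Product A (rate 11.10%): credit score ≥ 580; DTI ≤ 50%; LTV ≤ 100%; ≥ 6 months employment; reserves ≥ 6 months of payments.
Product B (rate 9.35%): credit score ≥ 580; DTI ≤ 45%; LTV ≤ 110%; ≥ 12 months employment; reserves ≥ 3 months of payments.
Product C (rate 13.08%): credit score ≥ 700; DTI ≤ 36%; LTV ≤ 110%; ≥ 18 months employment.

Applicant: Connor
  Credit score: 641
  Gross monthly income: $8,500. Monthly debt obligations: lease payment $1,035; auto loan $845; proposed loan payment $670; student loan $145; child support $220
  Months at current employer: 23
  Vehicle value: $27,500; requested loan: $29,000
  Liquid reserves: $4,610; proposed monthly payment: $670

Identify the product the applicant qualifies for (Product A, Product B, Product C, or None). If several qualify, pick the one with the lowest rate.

Total debts = (1,035 + 845 + 670 + 145 + 220) = 2,915; DTI = 2,915/8,500 = 34.3%.
LTV = 29,000/27,500 = 105.5%.
Reserves = 4,610/670 = 6.9 months.
Product A: score 641 ≥ 580; DTI 34.3% ≤ 50%; LTV 105.5% > 100%; employment 23 ≥ 6 mo; reserves 6.9 ≥ 6 mo → does not qualify.
Product B: score 641 ≥ 580; DTI 34.3% ≤ 45%; LTV 105.5% ≤ 110%; employment 23 ≥ 12 mo; reserves 6.9 ≥ 3 mo → qualifies.
Product C: score 641 < 700; DTI 34.3% ≤ 36%; LTV 105.5% ≤ 110%; employment 23 ≥ 18 mo → does not qualify.

Product B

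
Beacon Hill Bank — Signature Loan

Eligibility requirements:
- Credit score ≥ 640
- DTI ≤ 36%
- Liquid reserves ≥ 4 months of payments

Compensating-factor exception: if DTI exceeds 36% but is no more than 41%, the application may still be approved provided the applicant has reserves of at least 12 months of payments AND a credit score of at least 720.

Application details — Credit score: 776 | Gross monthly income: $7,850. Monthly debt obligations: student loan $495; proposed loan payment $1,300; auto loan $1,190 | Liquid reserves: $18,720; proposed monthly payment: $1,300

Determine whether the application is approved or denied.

Credit score 776 ≥ 640 (meets base)
Total debts = (495 + 1,300 + 1,190) = 2,985. DTI: 2,985 ÷ 7,850 = 38%, over the 36% base limit.
Liquid reserves cover 18,720/1,300 = 14.4 months — ≥ 4 required
DTI 38% is within the 36%–41% exception band; checking compensating factors.
Reserves 14.4 ≥ 12 months; credit score 776 ≥ 720.
Both override conditions satisfied; DTI exception granted.

Approved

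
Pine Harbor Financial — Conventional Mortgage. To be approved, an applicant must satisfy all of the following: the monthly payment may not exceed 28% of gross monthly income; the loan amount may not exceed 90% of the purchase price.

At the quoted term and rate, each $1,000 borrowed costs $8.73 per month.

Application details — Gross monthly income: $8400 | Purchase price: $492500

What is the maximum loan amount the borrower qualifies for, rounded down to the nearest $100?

Payment cap: 28% × $8,400 = $2,352/month.
At $8.73 per $1,000, that supports 2,352/8.73 × 1,000 ≈ $269,415 → $269,400.
LTV cap: 90% × $492,500 = $443,250 → $443,200.
Binding constraint: payment-to-income.

$269,400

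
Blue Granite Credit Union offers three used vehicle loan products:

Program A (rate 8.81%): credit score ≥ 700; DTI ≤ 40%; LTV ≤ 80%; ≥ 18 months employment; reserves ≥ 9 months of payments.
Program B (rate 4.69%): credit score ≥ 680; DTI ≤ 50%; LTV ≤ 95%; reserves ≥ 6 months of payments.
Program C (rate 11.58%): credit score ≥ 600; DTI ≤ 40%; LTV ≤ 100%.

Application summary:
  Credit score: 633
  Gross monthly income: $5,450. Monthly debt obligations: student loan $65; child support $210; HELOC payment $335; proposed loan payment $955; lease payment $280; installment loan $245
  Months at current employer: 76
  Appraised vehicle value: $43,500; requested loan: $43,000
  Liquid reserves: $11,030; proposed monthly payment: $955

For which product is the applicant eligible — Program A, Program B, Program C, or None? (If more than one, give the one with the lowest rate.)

Total debts = (65 + 210 + 335 + 955 + 280 + 245) = 2,090; DTI = 2,090/5,450 = 38.3%.
LTV = 43,000/43,500 = 98.9%.
Reserves = 11,030/955 = 11.5 months.
Program A: score 633 < 700; DTI 38.3% ≤ 40%; LTV 98.9% > 80%; employment 76 ≥ 18 mo; reserves 11.5 ≥ 9 mo → does not qualify.
Program B: score 633 < 680; DTI 38.3% ≤ 50%; LTV 98.9% > 95%; reserves 11.5 ≥ 6 mo → does not qualify.
Program C: score 633 ≥ 600; DTI 38.3% ≤ 40%; LTV 98.9% ≤ 100% → qualifies.

Program C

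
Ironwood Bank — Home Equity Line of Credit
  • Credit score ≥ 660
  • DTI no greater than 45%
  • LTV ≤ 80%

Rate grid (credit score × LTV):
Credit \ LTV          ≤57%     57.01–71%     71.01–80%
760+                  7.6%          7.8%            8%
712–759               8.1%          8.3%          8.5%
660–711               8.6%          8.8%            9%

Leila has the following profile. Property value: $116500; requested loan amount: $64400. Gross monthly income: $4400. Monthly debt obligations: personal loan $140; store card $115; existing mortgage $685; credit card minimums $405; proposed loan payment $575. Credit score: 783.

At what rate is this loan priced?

Credit score 783 ≥ 660; Total monthly debts = (140 + 115 + 685 + 405 + 575) = 1,920. DTI = 1,920/4,400 = 43.6% ≤ 45%
LTV = 64,400/116,500 = 55.3% ≤ 80%
Score 783 is in the 760+ band; LTV 55.3% is in the ≤57% band → 7.6%.

7.6%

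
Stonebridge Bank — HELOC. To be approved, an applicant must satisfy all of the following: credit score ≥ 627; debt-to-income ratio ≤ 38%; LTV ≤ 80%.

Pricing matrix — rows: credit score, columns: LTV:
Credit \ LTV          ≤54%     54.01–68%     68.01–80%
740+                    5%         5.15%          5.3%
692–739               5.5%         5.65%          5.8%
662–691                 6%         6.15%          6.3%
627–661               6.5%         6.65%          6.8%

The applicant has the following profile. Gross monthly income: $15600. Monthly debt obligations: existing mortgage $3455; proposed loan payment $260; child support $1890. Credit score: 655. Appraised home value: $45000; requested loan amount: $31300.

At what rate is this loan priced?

Credit score 655 ≥ 627; Total monthly debts = (3,455 + 260 + 1,890) = 5,605. Debt-to-income = 5,605/15,600 = 35.9% — meets 38% limit
LTV = 31,300/45,000 = 69.6% ≤ 80%
Score 655 is in the 627–661 band; LTV 69.6% is in the 68.01–80% band → 6.8%.

6.8%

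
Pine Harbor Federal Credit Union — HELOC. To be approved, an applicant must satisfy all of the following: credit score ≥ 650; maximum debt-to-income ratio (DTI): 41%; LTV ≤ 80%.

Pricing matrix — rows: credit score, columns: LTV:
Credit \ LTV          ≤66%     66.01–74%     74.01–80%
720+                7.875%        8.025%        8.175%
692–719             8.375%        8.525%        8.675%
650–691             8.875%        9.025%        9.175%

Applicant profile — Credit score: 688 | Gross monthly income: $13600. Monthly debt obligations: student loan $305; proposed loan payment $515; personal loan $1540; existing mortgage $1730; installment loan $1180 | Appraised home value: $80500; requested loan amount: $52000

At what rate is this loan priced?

8.875%

Credit score 688 ≥ 650; Total monthly debts = (305 + 515 + 1,540 + 1,730 + 1,180) = 5,270. DTI: 5,270 ÷ 13,600 = 38.8%, within the 41% cap
LTV = 52,000/80,500 = 64.6% ≤ 80%
Credit 688 → row 650–691; LTV 64.6% → column ≤66%. Grid cell → 8.875%.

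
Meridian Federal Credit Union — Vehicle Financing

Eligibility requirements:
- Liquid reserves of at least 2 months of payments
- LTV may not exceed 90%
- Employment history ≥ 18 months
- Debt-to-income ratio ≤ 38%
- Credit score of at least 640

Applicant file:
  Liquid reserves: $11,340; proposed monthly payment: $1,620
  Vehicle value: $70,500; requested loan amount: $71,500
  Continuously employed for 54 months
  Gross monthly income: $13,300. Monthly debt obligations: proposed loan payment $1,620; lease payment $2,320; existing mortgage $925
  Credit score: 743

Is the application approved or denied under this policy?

Denied

Reserves: 11,340 ÷ 1,620 = 7.0 months (meets 2-month minimum)
LTV = 71,500/70,500 = 101.4% > 90%
Employment 54 ≥ 18 months
Total monthly debts = (1,620 + 2,320 + 925) = 4,865. DTI: 4,865 ÷ 13,300 = 36.6%, within the 38% cap
Credit score 743 ≥ 640 (meets)
Fails on LTV.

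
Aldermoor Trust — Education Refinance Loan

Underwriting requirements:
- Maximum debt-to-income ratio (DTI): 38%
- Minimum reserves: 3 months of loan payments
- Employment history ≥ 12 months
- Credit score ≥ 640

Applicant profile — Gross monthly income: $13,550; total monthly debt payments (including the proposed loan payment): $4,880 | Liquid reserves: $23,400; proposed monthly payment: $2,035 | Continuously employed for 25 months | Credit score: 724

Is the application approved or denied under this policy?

DTI = 4,880/13,550 = 36% ≤ 38%
Liquid reserves cover 23,400/2,035 = 11.5 months — ≥ 3 required
Employment 25 ≥ 12 months
Credit score 724 ≥ 640 (meets)
All criteria satisfied.

Approved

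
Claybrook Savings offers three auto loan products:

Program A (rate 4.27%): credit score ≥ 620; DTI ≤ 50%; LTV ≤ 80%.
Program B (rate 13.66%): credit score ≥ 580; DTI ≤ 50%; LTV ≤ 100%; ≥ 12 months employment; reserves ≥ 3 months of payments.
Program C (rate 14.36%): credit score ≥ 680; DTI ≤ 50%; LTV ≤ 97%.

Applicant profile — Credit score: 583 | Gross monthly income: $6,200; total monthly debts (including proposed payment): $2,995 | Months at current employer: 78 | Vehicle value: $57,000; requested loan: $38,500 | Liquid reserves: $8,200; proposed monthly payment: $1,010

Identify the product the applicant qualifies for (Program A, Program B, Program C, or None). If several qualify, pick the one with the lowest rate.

Program B

DTI = 2,995/6,200 = 48.3%.
LTV = 38,500/57,000 = 67.5%.
Reserves = 8,200/1,010 = 8.1 months.
Program A: score 583 < 620; DTI 48.3% ≤ 50%; LTV 67.5% ≤ 80% → does not qualify.
Program B: score 583 ≥ 580; DTI 48.3% ≤ 50%; LTV 67.5% ≤ 100%; employment 78 ≥ 12 mo; reserves 8.1 ≥ 3 mo → qualifies.
Program C: score 583 < 680; DTI 48.3% ≤ 50%; LTV 67.5% ≤ 97% → does not qualify.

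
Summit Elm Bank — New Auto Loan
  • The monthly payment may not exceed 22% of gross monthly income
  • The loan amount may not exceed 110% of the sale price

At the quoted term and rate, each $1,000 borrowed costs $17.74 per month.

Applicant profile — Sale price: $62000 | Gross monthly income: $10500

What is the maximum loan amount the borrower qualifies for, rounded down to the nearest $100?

$68,200

Payment cap: 22% × $10,500 = $2,310/month.
At $17.74 per $1,000, that supports 2,310/17.74 × 1,000 ≈ $130,214 → $130,200.
LTV cap: 110% × $62,000 = $68,200 → $68,200.
Binding constraint: loan-to-value.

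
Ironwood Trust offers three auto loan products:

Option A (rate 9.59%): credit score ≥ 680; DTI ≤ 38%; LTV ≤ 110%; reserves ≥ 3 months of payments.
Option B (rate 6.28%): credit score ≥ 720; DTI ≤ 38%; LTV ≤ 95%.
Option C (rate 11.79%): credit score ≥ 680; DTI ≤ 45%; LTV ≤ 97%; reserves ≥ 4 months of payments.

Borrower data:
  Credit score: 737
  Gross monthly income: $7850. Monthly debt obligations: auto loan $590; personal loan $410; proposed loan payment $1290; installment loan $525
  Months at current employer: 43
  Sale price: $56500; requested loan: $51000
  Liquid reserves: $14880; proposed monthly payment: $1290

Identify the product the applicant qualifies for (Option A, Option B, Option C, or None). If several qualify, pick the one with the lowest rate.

Option B

Total debts = (590 + 410 + 1,290 + 525) = 2,815; DTI = 2,815/7,850 = 35.9%.
LTV = 51,000/56,500 = 90.3%.
Reserves = 14,880/1,290 = 11.5 months.
Option A: score 737 ≥ 680; DTI 35.9% ≤ 38%; LTV 90.3% ≤ 110%; reserves 11.5 ≥ 3 mo → qualifies.
Option B: score 737 ≥ 720; DTI 35.9% ≤ 38%; LTV 90.3% ≤ 95% → qualifies.
Option C: score 737 ≥ 680; DTI 35.9% ≤ 45%; LTV 90.3% ≤ 97%; reserves 11.5 ≥ 4 mo → qualifies.
Qualifying: Option A, Option B, Option C. Lowest rate is 6.28% → Option B.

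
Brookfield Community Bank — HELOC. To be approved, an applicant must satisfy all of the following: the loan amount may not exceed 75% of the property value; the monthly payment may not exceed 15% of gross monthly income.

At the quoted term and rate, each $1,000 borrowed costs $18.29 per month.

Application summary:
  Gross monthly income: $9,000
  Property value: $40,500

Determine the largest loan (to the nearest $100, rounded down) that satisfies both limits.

Payment cap: 15% × $9,000 = $1,350/month.
At $18.29 per $1,000, that supports 1,350/18.29 × 1,000 ≈ $73,810 → $73,800.
LTV cap: 75% × $40,500 = $30,375 → $30,300.
Binding constraint: loan-to-value.

$30,300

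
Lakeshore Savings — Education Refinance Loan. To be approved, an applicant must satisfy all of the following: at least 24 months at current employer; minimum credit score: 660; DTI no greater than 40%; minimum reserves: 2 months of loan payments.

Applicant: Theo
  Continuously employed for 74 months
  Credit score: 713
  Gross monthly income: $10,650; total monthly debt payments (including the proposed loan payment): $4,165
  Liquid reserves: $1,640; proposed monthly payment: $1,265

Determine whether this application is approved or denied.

Employment 74 ≥ 24 months
Credit score 713 ≥ 660 (meets)
DTI = 4,165/10,650 = 39.1% ≤ 40%
Reserves: 1,640 ÷ 1,265 = 1.3 months (below 2-month minimum)
Fails on reserves.

Denied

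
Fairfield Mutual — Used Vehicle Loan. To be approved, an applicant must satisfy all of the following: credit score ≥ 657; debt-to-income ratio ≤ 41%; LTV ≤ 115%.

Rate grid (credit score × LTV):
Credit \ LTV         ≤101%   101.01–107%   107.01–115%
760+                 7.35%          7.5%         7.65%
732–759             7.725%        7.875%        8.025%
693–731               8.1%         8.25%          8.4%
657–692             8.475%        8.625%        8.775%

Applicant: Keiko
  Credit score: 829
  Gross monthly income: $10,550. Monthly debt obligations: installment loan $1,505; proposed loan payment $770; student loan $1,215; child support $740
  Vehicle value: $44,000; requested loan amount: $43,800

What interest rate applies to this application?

Credit score 829 ≥ 657; Total monthly debts = (1,505 + 770 + 1,215 + 740) = 4,230. DTI: 4,230 ÷ 10,550 = 40.1%, within the 41% cap
LTV = 43,800/44,000 = 99.5% ≤ 115%
Score 829 is in the 760+ band; LTV 99.5% is in the ≤101% band → 7.35%.

7.35%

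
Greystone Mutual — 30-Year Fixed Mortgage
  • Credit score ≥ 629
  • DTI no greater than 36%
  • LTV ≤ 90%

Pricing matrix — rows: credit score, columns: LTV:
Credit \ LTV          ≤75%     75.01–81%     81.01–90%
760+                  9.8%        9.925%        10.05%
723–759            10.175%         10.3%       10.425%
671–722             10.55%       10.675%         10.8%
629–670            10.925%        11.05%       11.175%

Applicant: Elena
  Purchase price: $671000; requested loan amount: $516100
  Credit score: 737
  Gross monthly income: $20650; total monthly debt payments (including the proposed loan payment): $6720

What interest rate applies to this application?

Credit score 737 ≥ 629; DTI = 6,720/20,650 = 32.5% ≤ 36%
Loan-to-value = 516,100/671,000 = 76.9% — pass (90% max)
Row: 737 falls in 723–759. Column: 76.9% falls in 75.01–81%. Rate = 10.3%.

10.3%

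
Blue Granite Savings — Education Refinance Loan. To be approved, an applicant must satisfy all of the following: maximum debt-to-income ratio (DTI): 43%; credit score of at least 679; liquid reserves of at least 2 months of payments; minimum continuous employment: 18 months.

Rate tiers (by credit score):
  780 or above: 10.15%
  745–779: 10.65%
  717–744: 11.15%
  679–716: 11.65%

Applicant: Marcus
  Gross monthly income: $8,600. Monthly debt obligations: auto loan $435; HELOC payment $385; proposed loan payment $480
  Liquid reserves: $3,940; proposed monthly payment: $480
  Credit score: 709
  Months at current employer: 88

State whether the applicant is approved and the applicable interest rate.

Approved at 11.65%

Credit score 709 ≥ 679 (meets minimum)
Reserves: 3,940 ÷ 480 = 8.2 months (meets 2-month minimum)
Total monthly debts = (435 + 385 + 480) = 1,300. Debt-to-income = 1,300/8,600 = 15.1% — meets 43% limit
Employment 88 ≥ 18 months
All requirements met. Score 709 falls in the 679–716 tier → 11.65%.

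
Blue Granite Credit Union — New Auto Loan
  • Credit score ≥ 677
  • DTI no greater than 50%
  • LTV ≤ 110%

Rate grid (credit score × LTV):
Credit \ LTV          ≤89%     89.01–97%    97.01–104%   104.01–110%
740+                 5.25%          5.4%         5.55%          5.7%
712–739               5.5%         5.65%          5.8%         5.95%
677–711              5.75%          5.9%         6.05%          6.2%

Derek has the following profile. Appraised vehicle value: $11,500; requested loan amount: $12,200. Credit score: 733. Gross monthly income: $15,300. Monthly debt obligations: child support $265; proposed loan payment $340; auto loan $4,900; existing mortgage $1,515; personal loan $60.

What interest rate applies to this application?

Credit score 733 ≥ 677; Total monthly debts = (265 + 340 + 4,900 + 1,515 + 60) = 7,080. DTI: 7,080 ÷ 15,300 = 46.3%, within the 50% cap
LTV = 12,200/11,500 = 106.1% ≤ 110%
Row: 733 falls in 712–739. Column: 106.1% falls in 104.01–110%. Rate = 5.95%.

5.95%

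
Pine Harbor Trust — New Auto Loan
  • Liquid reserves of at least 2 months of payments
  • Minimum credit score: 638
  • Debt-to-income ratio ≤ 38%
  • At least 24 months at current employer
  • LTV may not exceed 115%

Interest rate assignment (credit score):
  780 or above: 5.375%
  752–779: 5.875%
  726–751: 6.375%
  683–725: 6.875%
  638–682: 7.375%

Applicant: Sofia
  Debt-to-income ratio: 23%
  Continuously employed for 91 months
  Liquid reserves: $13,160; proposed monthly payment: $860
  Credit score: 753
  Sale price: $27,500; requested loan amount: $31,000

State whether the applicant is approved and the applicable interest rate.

Credit score 753 ≥ 638 (meets minimum)
Reserves = 13,160/860 = 15.3 months ≥ 2
Debt-to-income 23% vs 38% cap — pass
LTV: 31,000 ÷ 27,500 = 112.7%, within 115% cap
Employment 91 ≥ 24 months
All requirements met. Score 753 falls in the 752–779 tier → 5.875%.

Approved at 5.875%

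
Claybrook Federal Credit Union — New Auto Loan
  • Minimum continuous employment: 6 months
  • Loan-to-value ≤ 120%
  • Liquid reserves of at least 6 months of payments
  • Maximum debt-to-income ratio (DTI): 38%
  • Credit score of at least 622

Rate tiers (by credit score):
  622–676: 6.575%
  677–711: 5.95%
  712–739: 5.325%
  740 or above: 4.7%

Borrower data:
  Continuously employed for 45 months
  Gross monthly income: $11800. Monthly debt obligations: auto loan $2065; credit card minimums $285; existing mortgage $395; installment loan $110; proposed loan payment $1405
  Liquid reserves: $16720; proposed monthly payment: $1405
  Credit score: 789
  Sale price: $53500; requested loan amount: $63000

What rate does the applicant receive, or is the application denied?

Credit score 789 ≥ 622 (meets minimum)
LTV: 63,000 ÷ 53,500 = 117.8%, within 120% cap
Total monthly debts = (2,065 + 285 + 395 + 110 + 1,405) = 4,260. Debt-to-income = 4,260/11,800 = 36.1% — meets 38% limit
Employment 45 ≥ 6 months
Reserves = 16,720/1,405 = 11.9 months ≥ 6
All requirements met. Score 789 falls in the 740 or above tier → 4.7%.

Approved at 4.7%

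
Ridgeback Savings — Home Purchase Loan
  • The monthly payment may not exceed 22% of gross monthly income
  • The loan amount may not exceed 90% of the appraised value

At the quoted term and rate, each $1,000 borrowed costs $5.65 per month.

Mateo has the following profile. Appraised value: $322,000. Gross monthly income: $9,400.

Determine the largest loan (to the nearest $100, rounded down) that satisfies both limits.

Payment cap: 22% × $9,400 = $2,068/month.
At $5.65 per $1,000, that supports 2,068/5.65 × 1,000 ≈ $366,017 → $366,000.
LTV cap: 90% × $322,000 = $289,800 → $289,800.
Binding constraint: loan-to-value.

$289,800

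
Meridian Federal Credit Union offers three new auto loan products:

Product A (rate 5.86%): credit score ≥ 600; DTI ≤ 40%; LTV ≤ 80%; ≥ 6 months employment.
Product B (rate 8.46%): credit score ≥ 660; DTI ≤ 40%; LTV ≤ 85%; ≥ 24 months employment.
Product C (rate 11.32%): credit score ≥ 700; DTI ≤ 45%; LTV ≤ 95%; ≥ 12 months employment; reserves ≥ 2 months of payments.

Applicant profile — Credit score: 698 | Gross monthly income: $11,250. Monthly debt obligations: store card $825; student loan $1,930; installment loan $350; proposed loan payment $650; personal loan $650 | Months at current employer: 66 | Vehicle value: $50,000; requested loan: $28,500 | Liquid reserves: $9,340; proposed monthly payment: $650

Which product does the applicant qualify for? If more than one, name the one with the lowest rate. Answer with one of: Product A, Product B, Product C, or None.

Product A

Total debts = (825 + 1,930 + 350 + 650 + 650) = 4,405; DTI = 4,405/11,250 = 39.2%.
LTV = 28,500/50,000 = 57%.
Reserves = 9,340/650 = 14.4 months.
Product A: score 698 ≥ 600; DTI 39.2% ≤ 40%; LTV 57% ≤ 80%; employment 66 ≥ 6 mo → qualifies.
Product B: score 698 ≥ 660; DTI 39.2% ≤ 40%; LTV 57% ≤ 85%; employment 66 ≥ 24 mo → qualifies.
Product C: score 698 < 700; DTI 39.2% ≤ 45%; LTV 57% ≤ 95%; employment 66 ≥ 12 mo; reserves 14.4 ≥ 2 mo → does not qualify.
Qualifying: Product A, Product B. Lowest rate is 5.86% → Product A.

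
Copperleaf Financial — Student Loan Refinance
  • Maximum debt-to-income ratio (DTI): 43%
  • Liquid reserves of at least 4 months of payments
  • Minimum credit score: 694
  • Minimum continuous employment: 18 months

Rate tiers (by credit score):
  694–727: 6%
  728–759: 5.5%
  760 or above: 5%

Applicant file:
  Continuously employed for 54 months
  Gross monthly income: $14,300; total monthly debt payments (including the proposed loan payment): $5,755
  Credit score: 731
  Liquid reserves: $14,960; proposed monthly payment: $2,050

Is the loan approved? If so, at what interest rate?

Approved at 5.5%

Credit score 731 ≥ 694 (meets minimum)
Employment 54 ≥ 18 months
Liquid reserves cover 14,960/2,050 = 7.3 months — ≥ 4 required
Debt-to-income = 5,755/14,300 = 40.2% — meets 43% limit
All requirements met. Score 731 falls in the 728–759 tier → 5.5%.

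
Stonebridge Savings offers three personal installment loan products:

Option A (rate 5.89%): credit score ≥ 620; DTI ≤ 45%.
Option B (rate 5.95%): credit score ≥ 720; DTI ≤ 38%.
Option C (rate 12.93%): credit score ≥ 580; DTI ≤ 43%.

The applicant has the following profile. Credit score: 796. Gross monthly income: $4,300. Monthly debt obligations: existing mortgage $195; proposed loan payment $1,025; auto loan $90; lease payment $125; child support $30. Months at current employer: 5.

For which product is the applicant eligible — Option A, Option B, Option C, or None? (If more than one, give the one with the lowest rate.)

Option A

Total debts = (195 + 1,025 + 90 + 125 + 30) = 1,465; DTI = 1,465/4,300 = 34.1%.
Option A: score 796 ≥ 620; DTI 34.1% ≤ 45% → qualifies.
Option B: score 796 ≥ 720; DTI 34.1% ≤ 38% → qualifies.
Option C: score 796 ≥ 580; DTI 34.1% ≤ 43% → qualifies.
Qualifying: Option A, Option B, Option C. Lowest rate is 5.89% → Option A.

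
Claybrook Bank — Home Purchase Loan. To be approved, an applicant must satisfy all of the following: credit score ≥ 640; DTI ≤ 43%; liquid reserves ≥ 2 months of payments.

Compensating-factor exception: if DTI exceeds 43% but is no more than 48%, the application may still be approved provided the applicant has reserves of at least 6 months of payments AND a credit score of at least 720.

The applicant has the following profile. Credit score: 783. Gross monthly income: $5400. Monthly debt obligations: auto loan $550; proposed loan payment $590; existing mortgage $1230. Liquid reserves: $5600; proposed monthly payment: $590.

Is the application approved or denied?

Approved

Credit score 783 ≥ 640 (meets base)
Total debts = (550 + 590 + 1,230) = 2,370. DTI: 2,370 ÷ 5,400 = 43.9%, over the 43% base limit.
Reserves: 5,600 ÷ 590 = 9.5 months (meets 2-month minimum)
43.9% falls in the override range (43%–48%), so the compensating-factor test applies.
Reserves 9.5 ≥ 6 months; credit score 783 ≥ 720.
Both compensating conditions met → exception applies.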